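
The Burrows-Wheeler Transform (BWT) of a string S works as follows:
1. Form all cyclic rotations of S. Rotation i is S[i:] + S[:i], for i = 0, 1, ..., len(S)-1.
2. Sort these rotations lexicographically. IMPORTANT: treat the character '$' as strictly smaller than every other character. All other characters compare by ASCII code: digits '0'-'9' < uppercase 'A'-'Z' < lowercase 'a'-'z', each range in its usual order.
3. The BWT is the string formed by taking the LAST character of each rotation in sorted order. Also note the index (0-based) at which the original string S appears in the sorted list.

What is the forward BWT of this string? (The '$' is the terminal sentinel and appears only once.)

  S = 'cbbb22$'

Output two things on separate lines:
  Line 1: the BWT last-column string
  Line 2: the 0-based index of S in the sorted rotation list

All 7 rotations (rotation i = S[i:]+S[:i]):
  rot[0] = cbbb22$
  rot[1] = bbb22$c
  rot[2] = bb22$cb
  rot[3] = b22$cbb
  rot[4] = 22$cbbb
  rot[5] = 2$cbbb2
  rot[6] = $cbbb22
Sorted (with $ < everything):
  sorted[0] = $cbbb22  (last char: '2')
  sorted[1] = 2$cbbb2  (last char: '2')
  sorted[2] = 22$cbbb  (last char: 'b')
  sorted[3] = b22$cbb  (last char: 'b')
  sorted[4] = bb22$cb  (last char: 'b')
  sorted[5] = bbb22$c  (last char: 'c')
  sorted[6] = cbbb22$  (last char: '$')
Last column: 22bbbc$
Original string S is at sorted index 6

Answer: 22bbbc$
6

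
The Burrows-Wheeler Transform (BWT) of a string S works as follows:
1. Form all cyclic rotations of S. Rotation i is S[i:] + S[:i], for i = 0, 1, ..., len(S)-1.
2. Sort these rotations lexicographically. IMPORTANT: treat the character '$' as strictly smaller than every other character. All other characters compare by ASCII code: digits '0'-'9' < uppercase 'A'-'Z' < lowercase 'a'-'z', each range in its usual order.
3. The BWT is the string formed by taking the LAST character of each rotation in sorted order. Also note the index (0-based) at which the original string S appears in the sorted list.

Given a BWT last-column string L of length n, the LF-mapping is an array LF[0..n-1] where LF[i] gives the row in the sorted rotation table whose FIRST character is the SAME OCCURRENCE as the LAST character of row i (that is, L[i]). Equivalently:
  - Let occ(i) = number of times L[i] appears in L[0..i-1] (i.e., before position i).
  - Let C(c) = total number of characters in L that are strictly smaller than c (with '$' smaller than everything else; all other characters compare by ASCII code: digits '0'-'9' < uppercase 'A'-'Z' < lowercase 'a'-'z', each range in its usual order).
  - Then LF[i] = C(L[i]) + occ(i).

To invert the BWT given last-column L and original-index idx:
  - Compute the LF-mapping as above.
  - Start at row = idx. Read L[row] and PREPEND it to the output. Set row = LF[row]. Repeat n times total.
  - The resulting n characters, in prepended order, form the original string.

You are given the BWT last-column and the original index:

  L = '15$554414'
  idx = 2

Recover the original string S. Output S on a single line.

Answer: 15445451$

Derivation:
LF mapping: 1 6 0 7 8 3 4 2 5
Walk LF starting at row 2, prepending L[row]:
  step 1: row=2, L[2]='$', prepend. Next row=LF[2]=0
  step 2: row=0, L[0]='1', prepend. Next row=LF[0]=1
  step 3: row=1, L[1]='5', prepend. Next row=LF[1]=6
  step 4: row=6, L[6]='4', prepend. Next row=LF[6]=4
  step 5: row=4, L[4]='5', prepend. Next row=LF[4]=8
  step 6: row=8, L[8]='4', prepend. Next row=LF[8]=5
  step 7: row=5, L[5]='4', prepend. Next row=LF[5]=3
  step 8: row=3, L[3]='5', prepend. Next row=LF[3]=7
  step 9: row=7, L[7]='1', prepend. Next row=LF[7]=2
Reversed output: 15445451$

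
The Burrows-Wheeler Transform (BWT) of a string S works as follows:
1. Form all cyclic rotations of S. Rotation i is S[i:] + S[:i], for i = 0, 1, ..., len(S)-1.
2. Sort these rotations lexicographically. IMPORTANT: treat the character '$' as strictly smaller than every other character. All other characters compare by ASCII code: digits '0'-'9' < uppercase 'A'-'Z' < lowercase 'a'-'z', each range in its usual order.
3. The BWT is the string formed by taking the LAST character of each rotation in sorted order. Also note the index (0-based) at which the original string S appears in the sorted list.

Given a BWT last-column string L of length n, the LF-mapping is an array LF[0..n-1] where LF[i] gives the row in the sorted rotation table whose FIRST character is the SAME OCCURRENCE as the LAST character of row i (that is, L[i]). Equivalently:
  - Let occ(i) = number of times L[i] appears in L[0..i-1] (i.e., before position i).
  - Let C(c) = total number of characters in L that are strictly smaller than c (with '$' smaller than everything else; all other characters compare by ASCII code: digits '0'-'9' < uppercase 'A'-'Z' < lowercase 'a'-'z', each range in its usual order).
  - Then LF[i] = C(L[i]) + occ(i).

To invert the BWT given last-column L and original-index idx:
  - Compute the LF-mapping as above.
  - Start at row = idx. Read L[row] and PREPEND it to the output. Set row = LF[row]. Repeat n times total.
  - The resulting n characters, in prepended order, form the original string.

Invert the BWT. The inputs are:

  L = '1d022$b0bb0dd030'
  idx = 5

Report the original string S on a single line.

Answer: 0db3db20d0020b1$

Derivation:
LF mapping: 6 13 1 7 8 0 10 2 11 12 3 14 15 4 9 5
Walk LF starting at row 5, prepending L[row]:
  step 1: row=5, L[5]='$', prepend. Next row=LF[5]=0
  step 2: row=0, L[0]='1', prepend. Next row=LF[0]=6
  step 3: row=6, L[6]='b', prepend. Next row=LF[6]=10
  step 4: row=10, L[10]='0', prepend. Next row=LF[10]=3
  step 5: row=3, L[3]='2', prepend. Next row=LF[3]=7
  step 6: row=7, L[7]='0', prepend. Next row=LF[7]=2
  step 7: row=2, L[2]='0', prepend. Next row=LF[2]=1
  step 8: row=1, L[1]='d', prepend. Next row=LF[1]=13
  step 9: row=13, L[13]='0', prepend. Next row=LF[13]=4
  step 10: row=4, L[4]='2', prepend. Next row=LF[4]=8
  step 11: row=8, L[8]='b', prepend. Next row=LF[8]=11
  step 12: row=11, L[11]='d', prepend. Next row=LF[11]=14
  step 13: row=14, L[14]='3', prepend. Next row=LF[14]=9
  step 14: row=9, L[9]='b', prepend. Next row=LF[9]=12
  step 15: row=12, L[12]='d', prepend. Next row=LF[12]=15
  step 16: row=15, L[15]='0', prepend. Next row=LF[15]=5
Reversed output: 0db3db20d0020b1$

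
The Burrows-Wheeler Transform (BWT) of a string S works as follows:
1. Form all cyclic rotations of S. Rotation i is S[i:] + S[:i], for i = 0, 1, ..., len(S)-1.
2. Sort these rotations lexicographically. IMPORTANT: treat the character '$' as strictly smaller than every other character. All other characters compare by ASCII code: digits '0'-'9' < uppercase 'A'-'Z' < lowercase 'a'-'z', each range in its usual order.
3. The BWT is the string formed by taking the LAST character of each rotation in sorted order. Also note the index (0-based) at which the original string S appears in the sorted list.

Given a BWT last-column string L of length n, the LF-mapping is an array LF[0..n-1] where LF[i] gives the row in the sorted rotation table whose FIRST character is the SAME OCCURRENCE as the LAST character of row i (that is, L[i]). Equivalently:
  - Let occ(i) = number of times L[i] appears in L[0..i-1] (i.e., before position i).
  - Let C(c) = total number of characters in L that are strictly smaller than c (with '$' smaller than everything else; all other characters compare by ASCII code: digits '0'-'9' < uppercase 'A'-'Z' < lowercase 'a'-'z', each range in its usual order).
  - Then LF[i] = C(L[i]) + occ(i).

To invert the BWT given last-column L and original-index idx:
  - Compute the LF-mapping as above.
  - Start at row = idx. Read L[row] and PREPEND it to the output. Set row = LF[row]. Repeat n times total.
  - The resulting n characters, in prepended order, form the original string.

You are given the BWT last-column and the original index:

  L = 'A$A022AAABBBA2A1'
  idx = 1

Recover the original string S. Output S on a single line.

LF mapping: 6 0 7 1 3 4 8 9 10 13 14 15 11 5 12 2
Walk LF starting at row 1, prepending L[row]:
  step 1: row=1, L[1]='$', prepend. Next row=LF[1]=0
  step 2: row=0, L[0]='A', prepend. Next row=LF[0]=6
  step 3: row=6, L[6]='A', prepend. Next row=LF[6]=8
  step 4: row=8, L[8]='A', prepend. Next row=LF[8]=10
  step 5: row=10, L[10]='B', prepend. Next row=LF[10]=14
  step 6: row=14, L[14]='A', prepend. Next row=LF[14]=12
  step 7: row=12, L[12]='A', prepend. Next row=LF[12]=11
  step 8: row=11, L[11]='B', prepend. Next row=LF[11]=15
  step 9: row=15, L[15]='1', prepend. Next row=LF[15]=2
  step 10: row=2, L[2]='A', prepend. Next row=LF[2]=7
  step 11: row=7, L[7]='A', prepend. Next row=LF[7]=9
  step 12: row=9, L[9]='B', prepend. Next row=LF[9]=13
  step 13: row=13, L[13]='2', prepend. Next row=LF[13]=5
  step 14: row=5, L[5]='2', prepend. Next row=LF[5]=4
  step 15: row=4, L[4]='2', prepend. Next row=LF[4]=3
  step 16: row=3, L[3]='0', prepend. Next row=LF[3]=1
Reversed output: 0222BAA1BAABAAA$

Answer: 0222BAA1BAABAAA$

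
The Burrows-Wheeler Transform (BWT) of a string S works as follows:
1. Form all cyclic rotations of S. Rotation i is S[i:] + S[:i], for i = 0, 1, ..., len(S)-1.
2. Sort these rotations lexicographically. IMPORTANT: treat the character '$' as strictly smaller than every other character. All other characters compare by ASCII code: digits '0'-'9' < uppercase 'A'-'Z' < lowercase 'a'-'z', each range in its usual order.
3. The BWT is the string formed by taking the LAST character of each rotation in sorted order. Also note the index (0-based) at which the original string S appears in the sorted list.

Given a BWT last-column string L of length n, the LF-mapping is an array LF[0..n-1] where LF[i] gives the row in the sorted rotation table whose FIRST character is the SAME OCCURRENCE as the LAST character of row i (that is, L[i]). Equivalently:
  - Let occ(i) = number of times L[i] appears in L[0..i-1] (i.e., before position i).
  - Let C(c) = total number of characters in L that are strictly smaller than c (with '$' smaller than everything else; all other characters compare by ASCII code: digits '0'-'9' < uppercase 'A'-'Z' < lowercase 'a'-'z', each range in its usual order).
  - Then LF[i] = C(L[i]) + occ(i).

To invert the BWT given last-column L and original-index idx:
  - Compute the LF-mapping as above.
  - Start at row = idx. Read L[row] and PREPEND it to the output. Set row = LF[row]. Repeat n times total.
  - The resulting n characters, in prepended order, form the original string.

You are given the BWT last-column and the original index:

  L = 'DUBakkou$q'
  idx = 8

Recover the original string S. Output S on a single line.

Answer: quokkaUBD$

Derivation:
LF mapping: 2 3 1 4 5 6 7 9 0 8
Walk LF starting at row 8, prepending L[row]:
  step 1: row=8, L[8]='$', prepend. Next row=LF[8]=0
  step 2: row=0, L[0]='D', prepend. Next row=LF[0]=2
  step 3: row=2, L[2]='B', prepend. Next row=LF[2]=1
  step 4: row=1, L[1]='U', prepend. Next row=LF[1]=3
  step 5: row=3, L[3]='a', prepend. Next row=LF[3]=4
  step 6: row=4, L[4]='k', prepend. Next row=LF[4]=5
  step 7: row=5, L[5]='k', prepend. Next row=LF[5]=6
  step 8: row=6, L[6]='o', prepend. Next row=LF[6]=7
  step 9: row=7, L[7]='u', prepend. Next row=LF[7]=9
  step 10: row=9, L[9]='q', prepend. Next row=LF[9]=8
Reversed output: quokkaUBD$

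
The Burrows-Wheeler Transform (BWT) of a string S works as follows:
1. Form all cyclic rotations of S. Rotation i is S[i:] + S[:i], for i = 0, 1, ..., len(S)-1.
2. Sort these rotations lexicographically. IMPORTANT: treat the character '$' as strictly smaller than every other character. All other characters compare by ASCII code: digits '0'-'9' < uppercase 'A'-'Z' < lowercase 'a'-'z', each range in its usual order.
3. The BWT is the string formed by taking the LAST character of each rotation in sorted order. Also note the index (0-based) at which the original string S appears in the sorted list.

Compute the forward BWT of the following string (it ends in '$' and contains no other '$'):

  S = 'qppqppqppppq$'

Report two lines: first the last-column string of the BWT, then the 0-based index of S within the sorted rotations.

All 13 rotations (rotation i = S[i:]+S[:i]):
  rot[0] = qppqppqppppq$
  rot[1] = ppqppqppppq$q
  rot[2] = pqppqppppq$qp
  rot[3] = qppqppppq$qpp
  rot[4] = ppqppppq$qppq
  rot[5] = pqppppq$qppqp
  rot[6] = qppppq$qppqpp
  rot[7] = ppppq$qppqppq
  rot[8] = pppq$qppqppqp
  rot[9] = ppq$qppqppqpp
  rot[10] = pq$qppqppqppp
  rot[11] = q$qppqppqpppp
  rot[12] = $qppqppqppppq
Sorted (with $ < everything):
  sorted[0] = $qppqppqppppq  (last char: 'q')
  sorted[1] = ppppq$qppqppq  (last char: 'q')
  sorted[2] = pppq$qppqppqp  (last char: 'p')
  sorted[3] = ppq$qppqppqpp  (last char: 'p')
  sorted[4] = ppqppppq$qppq  (last char: 'q')
  sorted[5] = ppqppqppppq$q  (last char: 'q')
  sorted[6] = pq$qppqppqppp  (last char: 'p')
  sorted[7] = pqppppq$qppqp  (last char: 'p')
  sorted[8] = pqppqppppq$qp  (last char: 'p')
  sorted[9] = q$qppqppqpppp  (last char: 'p')
  sorted[10] = qppppq$qppqpp  (last char: 'p')
  sorted[11] = qppqppppq$qpp  (last char: 'p')
  sorted[12] = qppqppqppppq$  (last char: '$')
Last column: qqppqqpppppp$
Original string S is at sorted index 12

Answer: qqppqqpppppp$
12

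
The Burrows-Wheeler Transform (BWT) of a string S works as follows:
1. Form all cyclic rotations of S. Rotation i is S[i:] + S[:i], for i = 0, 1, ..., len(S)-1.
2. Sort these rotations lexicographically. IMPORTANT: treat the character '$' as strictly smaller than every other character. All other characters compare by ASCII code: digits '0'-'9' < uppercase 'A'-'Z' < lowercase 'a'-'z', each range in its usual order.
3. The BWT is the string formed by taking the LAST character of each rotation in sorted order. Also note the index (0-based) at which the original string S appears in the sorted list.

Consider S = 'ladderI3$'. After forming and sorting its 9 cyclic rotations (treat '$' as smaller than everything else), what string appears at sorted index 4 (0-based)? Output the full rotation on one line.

Answer: dderI3$la

Derivation:
All 9 rotations (rotation i = S[i:]+S[:i]):
  rot[0] = ladderI3$
  rot[1] = adderI3$l
  rot[2] = dderI3$la
  rot[3] = derI3$lad
  rot[4] = erI3$ladd
  rot[5] = rI3$ladde
  rot[6] = I3$ladder
  rot[7] = 3$ladderI
  rot[8] = $ladderI3
Sorted (with $ < everything):
  sorted[0] = $ladderI3
  sorted[1] = 3$ladderI
  sorted[2] = I3$ladder
  sorted[3] = adderI3$l
  sorted[4] = dderI3$la
  sorted[5] = derI3$lad
  sorted[6] = erI3$ladd
  sorted[7] = ladderI3$
  sorted[8] = rI3$ladde
sorted[4] = dderI3$la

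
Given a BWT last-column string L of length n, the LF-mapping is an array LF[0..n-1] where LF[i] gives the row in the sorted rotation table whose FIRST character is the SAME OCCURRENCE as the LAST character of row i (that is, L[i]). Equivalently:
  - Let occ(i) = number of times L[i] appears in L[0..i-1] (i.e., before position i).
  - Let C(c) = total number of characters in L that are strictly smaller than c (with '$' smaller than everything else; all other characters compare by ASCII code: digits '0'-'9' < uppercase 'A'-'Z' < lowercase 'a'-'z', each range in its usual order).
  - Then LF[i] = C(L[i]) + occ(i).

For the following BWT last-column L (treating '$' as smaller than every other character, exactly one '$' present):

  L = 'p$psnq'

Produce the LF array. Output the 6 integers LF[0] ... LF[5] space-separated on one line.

Answer: 2 0 3 5 1 4

Derivation:
Char counts: '$':1, 'n':1, 'p':2, 'q':1, 's':1
C (first-col start): C('$')=0, C('n')=1, C('p')=2, C('q')=4, C('s')=5
L[0]='p': occ=0, LF[0]=C('p')+0=2+0=2
L[1]='$': occ=0, LF[1]=C('$')+0=0+0=0
L[2]='p': occ=1, LF[2]=C('p')+1=2+1=3
L[3]='s': occ=0, LF[3]=C('s')+0=5+0=5
L[4]='n': occ=0, LF[4]=C('n')+0=1+0=1
L[5]='q': occ=0, LF[5]=C('q')+0=4+0=4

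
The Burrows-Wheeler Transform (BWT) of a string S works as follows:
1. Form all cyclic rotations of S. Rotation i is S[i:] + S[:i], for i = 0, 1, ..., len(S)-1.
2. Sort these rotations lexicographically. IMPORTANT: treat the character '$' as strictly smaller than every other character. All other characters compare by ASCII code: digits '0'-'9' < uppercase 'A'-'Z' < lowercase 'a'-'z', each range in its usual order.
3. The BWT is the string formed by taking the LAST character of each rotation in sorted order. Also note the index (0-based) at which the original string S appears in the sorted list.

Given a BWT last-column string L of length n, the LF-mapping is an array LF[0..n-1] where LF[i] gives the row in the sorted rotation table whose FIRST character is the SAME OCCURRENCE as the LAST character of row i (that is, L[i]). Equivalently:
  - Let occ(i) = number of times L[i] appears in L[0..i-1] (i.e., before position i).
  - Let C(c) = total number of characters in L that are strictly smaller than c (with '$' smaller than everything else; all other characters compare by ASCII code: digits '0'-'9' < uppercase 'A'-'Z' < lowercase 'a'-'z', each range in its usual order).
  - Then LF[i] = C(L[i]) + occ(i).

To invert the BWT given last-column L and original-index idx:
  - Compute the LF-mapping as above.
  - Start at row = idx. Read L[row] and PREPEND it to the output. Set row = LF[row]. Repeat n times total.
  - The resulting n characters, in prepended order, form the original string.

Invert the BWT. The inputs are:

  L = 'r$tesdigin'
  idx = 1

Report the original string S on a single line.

LF mapping: 7 0 9 2 8 1 4 3 5 6
Walk LF starting at row 1, prepending L[row]:
  step 1: row=1, L[1]='$', prepend. Next row=LF[1]=0
  step 2: row=0, L[0]='r', prepend. Next row=LF[0]=7
  step 3: row=7, L[7]='g', prepend. Next row=LF[7]=3
  step 4: row=3, L[3]='e', prepend. Next row=LF[3]=2
  step 5: row=2, L[2]='t', prepend. Next row=LF[2]=9
  step 6: row=9, L[9]='n', prepend. Next row=LF[9]=6
  step 7: row=6, L[6]='i', prepend. Next row=LF[6]=4
  step 8: row=4, L[4]='s', prepend. Next row=LF[4]=8
  step 9: row=8, L[8]='i', prepend. Next row=LF[8]=5
  step 10: row=5, L[5]='d', prepend. Next row=LF[5]=1
Reversed output: disintegr$

Answer: disintegr$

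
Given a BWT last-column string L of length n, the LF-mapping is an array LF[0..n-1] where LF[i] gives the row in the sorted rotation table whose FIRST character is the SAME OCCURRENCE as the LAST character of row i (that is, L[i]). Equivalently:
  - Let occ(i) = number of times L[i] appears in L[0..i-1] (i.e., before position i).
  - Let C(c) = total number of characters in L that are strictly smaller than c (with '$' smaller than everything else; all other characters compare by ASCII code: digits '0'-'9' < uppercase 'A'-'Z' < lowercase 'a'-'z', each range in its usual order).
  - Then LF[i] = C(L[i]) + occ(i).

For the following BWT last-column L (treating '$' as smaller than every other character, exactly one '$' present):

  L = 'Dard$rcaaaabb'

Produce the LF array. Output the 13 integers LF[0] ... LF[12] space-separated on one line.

Char counts: '$':1, 'D':1, 'a':5, 'b':2, 'c':1, 'd':1, 'r':2
C (first-col start): C('$')=0, C('D')=1, C('a')=2, C('b')=7, C('c')=9, C('d')=10, C('r')=11
L[0]='D': occ=0, LF[0]=C('D')+0=1+0=1
L[1]='a': occ=0, LF[1]=C('a')+0=2+0=2
L[2]='r': occ=0, LF[2]=C('r')+0=11+0=11
L[3]='d': occ=0, LF[3]=C('d')+0=10+0=10
L[4]='$': occ=0, LF[4]=C('$')+0=0+0=0
L[5]='r': occ=1, LF[5]=C('r')+1=11+1=12
L[6]='c': occ=0, LF[6]=C('c')+0=9+0=9
L[7]='a': occ=1, LF[7]=C('a')+1=2+1=3
L[8]='a': occ=2, LF[8]=C('a')+2=2+2=4
L[9]='a': occ=3, LF[9]=C('a')+3=2+3=5
L[10]='a': occ=4, LF[10]=C('a')+4=2+4=6
L[11]='b': occ=0, LF[11]=C('b')+0=7+0=7
L[12]='b': occ=1, LF[12]=C('b')+1=7+1=8

Answer: 1 2 11 10 0 12 9 3 4 5 6 7 8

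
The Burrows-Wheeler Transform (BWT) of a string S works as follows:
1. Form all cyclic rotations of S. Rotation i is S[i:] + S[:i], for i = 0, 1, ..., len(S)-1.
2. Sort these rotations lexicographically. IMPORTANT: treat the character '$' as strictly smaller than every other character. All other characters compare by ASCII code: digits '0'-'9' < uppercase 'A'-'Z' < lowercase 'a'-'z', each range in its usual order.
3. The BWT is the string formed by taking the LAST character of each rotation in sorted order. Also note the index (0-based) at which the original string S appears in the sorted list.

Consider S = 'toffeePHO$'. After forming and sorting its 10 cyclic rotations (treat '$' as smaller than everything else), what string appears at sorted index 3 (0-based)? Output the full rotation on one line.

Answer: PHO$toffee

Derivation:
All 10 rotations (rotation i = S[i:]+S[:i]):
  rot[0] = toffeePHO$
  rot[1] = offeePHO$t
  rot[2] = ffeePHO$to
  rot[3] = feePHO$tof
  rot[4] = eePHO$toff
  rot[5] = ePHO$toffe
  rot[6] = PHO$toffee
  rot[7] = HO$toffeeP
  rot[8] = O$toffeePH
  rot[9] = $toffeePHO
Sorted (with $ < everything):
  sorted[0] = $toffeePHO
  sorted[1] = HO$toffeeP
  sorted[2] = O$toffeePH
  sorted[3] = PHO$toffee
  sorted[4] = ePHO$toffe
  sorted[5] = eePHO$toff
  sorted[6] = feePHO$tof
  sorted[7] = ffeePHO$to
  sorted[8] = offeePHO$t
  sorted[9] = toffeePHO$
sorted[3] = PHO$toffee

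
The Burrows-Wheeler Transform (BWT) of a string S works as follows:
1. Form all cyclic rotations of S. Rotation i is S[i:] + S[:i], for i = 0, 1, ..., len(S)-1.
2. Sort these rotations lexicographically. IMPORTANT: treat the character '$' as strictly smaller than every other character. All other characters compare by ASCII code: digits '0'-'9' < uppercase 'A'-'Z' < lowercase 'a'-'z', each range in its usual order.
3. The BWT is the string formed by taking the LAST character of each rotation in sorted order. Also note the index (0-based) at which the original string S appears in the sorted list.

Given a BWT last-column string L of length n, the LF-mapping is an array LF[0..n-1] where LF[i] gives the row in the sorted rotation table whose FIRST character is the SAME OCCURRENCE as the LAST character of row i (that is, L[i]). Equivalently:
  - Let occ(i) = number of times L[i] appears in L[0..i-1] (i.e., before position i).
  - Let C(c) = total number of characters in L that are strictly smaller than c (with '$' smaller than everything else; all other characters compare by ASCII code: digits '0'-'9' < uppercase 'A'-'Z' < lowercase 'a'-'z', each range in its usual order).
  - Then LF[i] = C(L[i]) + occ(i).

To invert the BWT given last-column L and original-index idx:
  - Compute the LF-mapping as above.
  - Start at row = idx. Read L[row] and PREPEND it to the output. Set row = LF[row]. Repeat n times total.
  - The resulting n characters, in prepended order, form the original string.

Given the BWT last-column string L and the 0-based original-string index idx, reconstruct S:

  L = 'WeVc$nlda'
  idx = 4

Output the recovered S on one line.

Answer: candleVW$

Derivation:
LF mapping: 2 6 1 4 0 8 7 5 3
Walk LF starting at row 4, prepending L[row]:
  step 1: row=4, L[4]='$', prepend. Next row=LF[4]=0
  step 2: row=0, L[0]='W', prepend. Next row=LF[0]=2
  step 3: row=2, L[2]='V', prepend. Next row=LF[2]=1
  step 4: row=1, L[1]='e', prepend. Next row=LF[1]=6
  step 5: row=6, L[6]='l', prepend. Next row=LF[6]=7
  step 6: row=7, L[7]='d', prepend. Next row=LF[7]=5
  step 7: row=5, L[5]='n', prepend. Next row=LF[5]=8
  step 8: row=8, L[8]='a', prepend. Next row=LF[8]=3
  step 9: row=3, L[3]='c', prepend. Next row=LF[3]=4
Reversed output: candleVW$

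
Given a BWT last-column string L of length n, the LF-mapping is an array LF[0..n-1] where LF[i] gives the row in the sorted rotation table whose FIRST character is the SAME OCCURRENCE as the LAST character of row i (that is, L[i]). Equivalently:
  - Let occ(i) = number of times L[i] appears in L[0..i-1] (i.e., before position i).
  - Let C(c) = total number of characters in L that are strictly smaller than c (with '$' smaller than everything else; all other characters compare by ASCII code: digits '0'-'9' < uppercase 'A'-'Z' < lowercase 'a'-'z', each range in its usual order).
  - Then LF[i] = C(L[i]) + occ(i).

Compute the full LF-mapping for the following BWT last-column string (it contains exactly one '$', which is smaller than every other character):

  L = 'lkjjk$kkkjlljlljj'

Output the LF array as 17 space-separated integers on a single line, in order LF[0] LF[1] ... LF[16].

Answer: 12 7 1 2 8 0 9 10 11 3 13 14 4 15 16 5 6

Derivation:
Char counts: '$':1, 'j':6, 'k':5, 'l':5
C (first-col start): C('$')=0, C('j')=1, C('k')=7, C('l')=12
L[0]='l': occ=0, LF[0]=C('l')+0=12+0=12
L[1]='k': occ=0, LF[1]=C('k')+0=7+0=7
L[2]='j': occ=0, LF[2]=C('j')+0=1+0=1
L[3]='j': occ=1, LF[3]=C('j')+1=1+1=2
L[4]='k': occ=1, LF[4]=C('k')+1=7+1=8
L[5]='$': occ=0, LF[5]=C('$')+0=0+0=0
L[6]='k': occ=2, LF[6]=C('k')+2=7+2=9
L[7]='k': occ=3, LF[7]=C('k')+3=7+3=10
L[8]='k': occ=4, LF[8]=C('k')+4=7+4=11
L[9]='j': occ=2, LF[9]=C('j')+2=1+2=3
L[10]='l': occ=1, LF[10]=C('l')+1=12+1=13
L[11]='l': occ=2, LF[11]=C('l')+2=12+2=14
L[12]='j': occ=3, LF[12]=C('j')+3=1+3=4
L[13]='l': occ=3, LF[13]=C('l')+3=12+3=15
L[14]='l': occ=4, LF[14]=C('l')+4=12+4=16
L[15]='j': occ=4, LF[15]=C('j')+4=1+4=5
L[16]='j': occ=5, LF[16]=C('j')+5=1+5=6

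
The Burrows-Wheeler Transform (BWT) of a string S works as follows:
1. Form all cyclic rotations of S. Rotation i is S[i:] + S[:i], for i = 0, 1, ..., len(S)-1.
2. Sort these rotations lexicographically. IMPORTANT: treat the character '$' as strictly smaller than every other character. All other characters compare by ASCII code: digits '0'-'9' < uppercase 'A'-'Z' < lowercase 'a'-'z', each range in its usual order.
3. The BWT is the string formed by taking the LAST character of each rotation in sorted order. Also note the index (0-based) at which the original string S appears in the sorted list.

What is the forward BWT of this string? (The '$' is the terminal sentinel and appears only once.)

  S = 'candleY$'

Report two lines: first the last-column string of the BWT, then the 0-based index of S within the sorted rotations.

Answer: Yec$nlda
3

Derivation:
All 8 rotations (rotation i = S[i:]+S[:i]):
  rot[0] = candleY$
  rot[1] = andleY$c
  rot[2] = ndleY$ca
  rot[3] = dleY$can
  rot[4] = leY$cand
  rot[5] = eY$candl
  rot[6] = Y$candle
  rot[7] = $candleY
Sorted (with $ < everything):
  sorted[0] = $candleY  (last char: 'Y')
  sorted[1] = Y$candle  (last char: 'e')
  sorted[2] = andleY$c  (last char: 'c')
  sorted[3] = candleY$  (last char: '$')
  sorted[4] = dleY$can  (last char: 'n')
  sorted[5] = eY$candl  (last char: 'l')
  sorted[6] = leY$cand  (last char: 'd')
  sorted[7] = ndleY$ca  (last char: 'a')
Last column: Yec$nlda
Original string S is at sorted index 3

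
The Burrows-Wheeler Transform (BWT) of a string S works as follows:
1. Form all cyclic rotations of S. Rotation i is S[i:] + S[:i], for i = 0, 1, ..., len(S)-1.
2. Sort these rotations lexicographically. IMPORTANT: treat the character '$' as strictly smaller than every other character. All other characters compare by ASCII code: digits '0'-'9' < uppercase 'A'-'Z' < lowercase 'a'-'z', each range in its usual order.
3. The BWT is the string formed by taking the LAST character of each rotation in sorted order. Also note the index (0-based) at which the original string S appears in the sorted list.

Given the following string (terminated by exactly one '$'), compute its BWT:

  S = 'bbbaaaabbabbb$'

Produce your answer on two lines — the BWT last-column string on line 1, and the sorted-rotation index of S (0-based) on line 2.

Answer: bbaaabbbbbbaa$
13

Derivation:
All 14 rotations (rotation i = S[i:]+S[:i]):
  rot[0] = bbbaaaabbabbb$
  rot[1] = bbaaaabbabbb$b
  rot[2] = baaaabbabbb$bb
  rot[3] = aaaabbabbb$bbb
  rot[4] = aaabbabbb$bbba
  rot[5] = aabbabbb$bbbaa
  rot[6] = abbabbb$bbbaaa
  rot[7] = bbabbb$bbbaaaa
  rot[8] = babbb$bbbaaaab
  rot[9] = abbb$bbbaaaabb
  rot[10] = bbb$bbbaaaabba
  rot[11] = bb$bbbaaaabbab
  rot[12] = b$bbbaaaabbabb
  rot[13] = $bbbaaaabbabbb
Sorted (with $ < everything):
  sorted[0] = $bbbaaaabbabbb  (last char: 'b')
  sorted[1] = aaaabbabbb$bbb  (last char: 'b')
  sorted[2] = aaabbabbb$bbba  (last char: 'a')
  sorted[3] = aabbabbb$bbbaa  (last char: 'a')
  sorted[4] = abbabbb$bbbaaa  (last char: 'a')
  sorted[5] = abbb$bbbaaaabb  (last char: 'b')
  sorted[6] = b$bbbaaaabbabb  (last char: 'b')
  sorted[7] = baaaabbabbb$bb  (last char: 'b')
  sorted[8] = babbb$bbbaaaab  (last char: 'b')
  sorted[9] = bb$bbbaaaabbab  (last char: 'b')
  sorted[10] = bbaaaabbabbb$b  (last char: 'b')
  sorted[11] = bbabbb$bbbaaaa  (last char: 'a')
  sorted[12] = bbb$bbbaaaabba  (last char: 'a')
  sorted[13] = bbbaaaabbabbb$  (last char: '$')
Last column: bbaaabbbbbbaa$
Original string S is at sorted index 13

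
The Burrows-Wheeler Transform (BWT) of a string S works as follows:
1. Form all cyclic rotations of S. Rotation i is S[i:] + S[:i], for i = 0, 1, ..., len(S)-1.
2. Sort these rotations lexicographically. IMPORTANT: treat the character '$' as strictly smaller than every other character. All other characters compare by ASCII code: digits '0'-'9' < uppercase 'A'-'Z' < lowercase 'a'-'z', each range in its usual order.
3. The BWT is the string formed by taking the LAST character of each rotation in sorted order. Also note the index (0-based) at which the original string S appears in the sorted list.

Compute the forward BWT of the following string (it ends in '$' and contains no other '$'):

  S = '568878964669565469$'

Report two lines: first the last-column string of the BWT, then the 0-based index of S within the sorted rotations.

All 19 rotations (rotation i = S[i:]+S[:i]):
  rot[0] = 568878964669565469$
  rot[1] = 68878964669565469$5
  rot[2] = 8878964669565469$56
  rot[3] = 878964669565469$568
  rot[4] = 78964669565469$5688
  rot[5] = 8964669565469$56887
  rot[6] = 964669565469$568878
  rot[7] = 64669565469$5688789
  rot[8] = 4669565469$56887896
  rot[9] = 669565469$568878964
  rot[10] = 69565469$5688789646
  rot[11] = 9565469$56887896466
  rot[12] = 565469$568878964669
  rot[13] = 65469$5688789646695
  rot[14] = 5469$56887896466956
  rot[15] = 469$568878964669565
  rot[16] = 69$5688789646695654
  rot[17] = 9$56887896466956546
  rot[18] = $568878964669565469
Sorted (with $ < everything):
  sorted[0] = $568878964669565469  (last char: '9')
  sorted[1] = 4669565469$56887896  (last char: '6')
  sorted[2] = 469$568878964669565  (last char: '5')
  sorted[3] = 5469$56887896466956  (last char: '6')
  sorted[4] = 565469$568878964669  (last char: '9')
  sorted[5] = 568878964669565469$  (last char: '$')
  sorted[6] = 64669565469$5688789  (last char: '9')
  sorted[7] = 65469$5688789646695  (last char: '5')
  sorted[8] = 669565469$568878964  (last char: '4')
  sorted[9] = 68878964669565469$5  (last char: '5')
  sorted[10] = 69$5688789646695654  (last char: '4')
  sorted[11] = 69565469$5688789646  (last char: '6')
  sorted[12] = 78964669565469$5688  (last char: '8')
  sorted[13] = 878964669565469$568  (last char: '8')
  sorted[14] = 8878964669565469$56  (last char: '6')
  sorted[15] = 8964669565469$56887  (last char: '7')
  sorted[16] = 9$56887896466956546  (last char: '6')
  sorted[17] = 9565469$56887896466  (last char: '6')
  sorted[18] = 964669565469$568878  (last char: '8')
Last column: 96569$9545468867668
Original string S is at sorted index 5

Answer: 96569$9545468867668
5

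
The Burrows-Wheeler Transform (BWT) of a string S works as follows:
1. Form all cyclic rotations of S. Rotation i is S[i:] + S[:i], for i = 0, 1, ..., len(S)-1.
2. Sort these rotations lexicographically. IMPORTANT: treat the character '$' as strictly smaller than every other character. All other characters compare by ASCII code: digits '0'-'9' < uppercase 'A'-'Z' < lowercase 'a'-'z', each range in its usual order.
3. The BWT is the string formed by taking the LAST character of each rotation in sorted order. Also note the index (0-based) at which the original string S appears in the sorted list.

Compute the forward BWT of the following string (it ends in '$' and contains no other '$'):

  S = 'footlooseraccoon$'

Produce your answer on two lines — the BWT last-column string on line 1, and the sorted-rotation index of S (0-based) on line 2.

All 17 rotations (rotation i = S[i:]+S[:i]):
  rot[0] = footlooseraccoon$
  rot[1] = ootlooseraccoon$f
  rot[2] = otlooseraccoon$fo
  rot[3] = tlooseraccoon$foo
  rot[4] = looseraccoon$foot
  rot[5] = ooseraccoon$footl
  rot[6] = oseraccoon$footlo
  rot[7] = seraccoon$footloo
  rot[8] = eraccoon$footloos
  rot[9] = raccoon$footloose
  rot[10] = accoon$footlooser
  rot[11] = ccoon$footloosera
  rot[12] = coon$footlooserac
  rot[13] = oon$footlooseracc
  rot[14] = on$footlooseracco
  rot[15] = n$footlooseraccoo
  rot[16] = $footlooseraccoon
Sorted (with $ < everything):
  sorted[0] = $footlooseraccoon  (last char: 'n')
  sorted[1] = accoon$footlooser  (last char: 'r')
  sorted[2] = ccoon$footloosera  (last char: 'a')
  sorted[3] = coon$footlooserac  (last char: 'c')
  sorted[4] = eraccoon$footloos  (last char: 's')
  sorted[5] = footlooseraccoon$  (last char: '$')
  sorted[6] = looseraccoon$foot  (last char: 't')
  sorted[7] = n$footlooseraccoo  (last char: 'o')
  sorted[8] = on$footlooseracco  (last char: 'o')
  sorted[9] = oon$footlooseracc  (last char: 'c')
  sorted[10] = ooseraccoon$footl  (last char: 'l')
  sorted[11] = ootlooseraccoon$f  (last char: 'f')
  sorted[12] = oseraccoon$footlo  (last char: 'o')
  sorted[13] = otlooseraccoon$fo  (last char: 'o')
  sorted[14] = raccoon$footloose  (last char: 'e')
  sorted[15] = seraccoon$footloo  (last char: 'o')
  sorted[16] = tlooseraccoon$foo  (last char: 'o')
Last column: nracs$tooclfooeoo
Original string S is at sorted index 5

Answer: nracs$tooclfooeoo
5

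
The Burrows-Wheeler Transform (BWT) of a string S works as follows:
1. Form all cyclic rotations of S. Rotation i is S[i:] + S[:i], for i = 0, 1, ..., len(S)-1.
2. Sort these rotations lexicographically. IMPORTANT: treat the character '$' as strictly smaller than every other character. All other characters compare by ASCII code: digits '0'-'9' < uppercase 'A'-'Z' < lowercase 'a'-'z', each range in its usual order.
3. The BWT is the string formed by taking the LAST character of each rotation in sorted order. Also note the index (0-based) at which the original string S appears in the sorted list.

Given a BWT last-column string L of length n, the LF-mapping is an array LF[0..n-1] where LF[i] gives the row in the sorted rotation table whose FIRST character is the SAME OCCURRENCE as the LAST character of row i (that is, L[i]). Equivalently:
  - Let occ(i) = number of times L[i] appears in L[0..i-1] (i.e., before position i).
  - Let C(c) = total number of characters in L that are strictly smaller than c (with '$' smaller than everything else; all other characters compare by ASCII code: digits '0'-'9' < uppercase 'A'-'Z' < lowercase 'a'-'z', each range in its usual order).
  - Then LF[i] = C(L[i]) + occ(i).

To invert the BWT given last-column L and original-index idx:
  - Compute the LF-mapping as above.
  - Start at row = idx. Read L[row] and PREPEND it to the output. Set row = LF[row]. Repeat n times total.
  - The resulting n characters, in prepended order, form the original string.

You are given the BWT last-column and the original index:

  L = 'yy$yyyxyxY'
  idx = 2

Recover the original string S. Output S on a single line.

Answer: xyxyyYyyy$

Derivation:
LF mapping: 4 5 0 6 7 8 2 9 3 1
Walk LF starting at row 2, prepending L[row]:
  step 1: row=2, L[2]='$', prepend. Next row=LF[2]=0
  step 2: row=0, L[0]='y', prepend. Next row=LF[0]=4
  step 3: row=4, L[4]='y', prepend. Next row=LF[4]=7
  step 4: row=7, L[7]='y', prepend. Next row=LF[7]=9
  step 5: row=9, L[9]='Y', prepend. Next row=LF[9]=1
  step 6: row=1, L[1]='y', prepend. Next row=LF[1]=5
  step 7: row=5, L[5]='y', prepend. Next row=LF[5]=8
  step 8: row=8, L[8]='x', prepend. Next row=LF[8]=3
  step 9: row=3, L[3]='y', prepend. Next row=LF[3]=6
  step 10: row=6, L[6]='x', prepend. Next row=LF[6]=2
Reversed output: xyxyyYyyy$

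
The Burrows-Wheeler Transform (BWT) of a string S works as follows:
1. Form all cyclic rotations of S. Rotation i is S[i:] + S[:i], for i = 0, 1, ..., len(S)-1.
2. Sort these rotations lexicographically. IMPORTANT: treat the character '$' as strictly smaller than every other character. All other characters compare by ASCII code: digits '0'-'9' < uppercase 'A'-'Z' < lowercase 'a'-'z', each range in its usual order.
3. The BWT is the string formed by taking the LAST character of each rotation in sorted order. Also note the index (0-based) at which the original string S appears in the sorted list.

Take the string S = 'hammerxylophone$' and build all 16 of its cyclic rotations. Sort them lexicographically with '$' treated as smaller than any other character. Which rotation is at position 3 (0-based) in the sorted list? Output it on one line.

Answer: erxylophone$hamm

Derivation:
All 16 rotations (rotation i = S[i:]+S[:i]):
  rot[0] = hammerxylophone$
  rot[1] = ammerxylophone$h
  rot[2] = mmerxylophone$ha
  rot[3] = merxylophone$ham
  rot[4] = erxylophone$hamm
  rot[5] = rxylophone$hamme
  rot[6] = xylophone$hammer
  rot[7] = ylophone$hammerx
  rot[8] = lophone$hammerxy
  rot[9] = ophone$hammerxyl
  rot[10] = phone$hammerxylo
  rot[11] = hone$hammerxylop
  rot[12] = one$hammerxyloph
  rot[13] = ne$hammerxylopho
  rot[14] = e$hammerxylophon
  rot[15] = $hammerxylophone
Sorted (with $ < everything):
  sorted[0] = $hammerxylophone
  sorted[1] = ammerxylophone$h
  sorted[2] = e$hammerxylophon
  sorted[3] = erxylophone$hamm
  sorted[4] = hammerxylophone$
  sorted[5] = hone$hammerxylop
  sorted[6] = lophone$hammerxy
  sorted[7] = merxylophone$ham
  sorted[8] = mmerxylophone$ha
  sorted[9] = ne$hammerxylopho
  sorted[10] = one$hammerxyloph
  sorted[11] = ophone$hammerxyl
  sorted[12] = phone$hammerxylo
  sorted[13] = rxylophone$hamme
  sorted[14] = xylophone$hammer
  sorted[15] = ylophone$hammerx
sorted[3] = erxylophone$hamm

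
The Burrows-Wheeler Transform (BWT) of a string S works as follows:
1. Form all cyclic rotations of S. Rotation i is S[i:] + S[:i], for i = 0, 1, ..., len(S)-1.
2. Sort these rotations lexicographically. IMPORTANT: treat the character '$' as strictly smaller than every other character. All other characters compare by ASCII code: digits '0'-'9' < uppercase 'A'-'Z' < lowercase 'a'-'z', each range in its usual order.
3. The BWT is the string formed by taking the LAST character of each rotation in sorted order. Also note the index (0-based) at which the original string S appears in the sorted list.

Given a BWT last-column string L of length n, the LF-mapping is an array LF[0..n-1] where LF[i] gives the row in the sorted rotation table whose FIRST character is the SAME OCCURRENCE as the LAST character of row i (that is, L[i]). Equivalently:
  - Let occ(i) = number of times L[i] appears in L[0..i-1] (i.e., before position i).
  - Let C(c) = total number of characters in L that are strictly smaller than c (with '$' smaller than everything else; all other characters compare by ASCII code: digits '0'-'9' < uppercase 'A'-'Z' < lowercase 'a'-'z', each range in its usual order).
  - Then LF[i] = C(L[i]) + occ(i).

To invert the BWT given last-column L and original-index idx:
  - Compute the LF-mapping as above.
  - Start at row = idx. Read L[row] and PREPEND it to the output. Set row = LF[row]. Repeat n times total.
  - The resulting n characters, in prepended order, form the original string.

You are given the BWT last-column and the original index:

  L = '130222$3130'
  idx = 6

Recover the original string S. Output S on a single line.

LF mapping: 3 8 1 5 6 7 0 9 4 10 2
Walk LF starting at row 6, prepending L[row]:
  step 1: row=6, L[6]='$', prepend. Next row=LF[6]=0
  step 2: row=0, L[0]='1', prepend. Next row=LF[0]=3
  step 3: row=3, L[3]='2', prepend. Next row=LF[3]=5
  step 4: row=5, L[5]='2', prepend. Next row=LF[5]=7
  step 5: row=7, L[7]='3', prepend. Next row=LF[7]=9
  step 6: row=9, L[9]='3', prepend. Next row=LF[9]=10
  step 7: row=10, L[10]='0', prepend. Next row=LF[10]=2
  step 8: row=2, L[2]='0', prepend. Next row=LF[2]=1
  step 9: row=1, L[1]='3', prepend. Next row=LF[1]=8
  step 10: row=8, L[8]='1', prepend. Next row=LF[8]=4
  step 11: row=4, L[4]='2', prepend. Next row=LF[4]=6
Reversed output: 2130033221$

Answer: 2130033221$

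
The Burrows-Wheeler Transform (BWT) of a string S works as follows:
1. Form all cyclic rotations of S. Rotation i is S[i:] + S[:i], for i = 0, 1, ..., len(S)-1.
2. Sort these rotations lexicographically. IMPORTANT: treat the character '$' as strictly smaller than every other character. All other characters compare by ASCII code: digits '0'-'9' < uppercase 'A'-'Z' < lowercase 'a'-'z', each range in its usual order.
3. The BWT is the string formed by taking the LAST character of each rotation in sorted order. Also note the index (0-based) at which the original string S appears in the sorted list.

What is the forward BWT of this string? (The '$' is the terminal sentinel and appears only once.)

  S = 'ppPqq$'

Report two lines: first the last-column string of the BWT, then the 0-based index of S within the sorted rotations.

All 6 rotations (rotation i = S[i:]+S[:i]):
  rot[0] = ppPqq$
  rot[1] = pPqq$p
  rot[2] = Pqq$pp
  rot[3] = qq$ppP
  rot[4] = q$ppPq
  rot[5] = $ppPqq
Sorted (with $ < everything):
  sorted[0] = $ppPqq  (last char: 'q')
  sorted[1] = Pqq$pp  (last char: 'p')
  sorted[2] = pPqq$p  (last char: 'p')
  sorted[3] = ppPqq$  (last char: '$')
  sorted[4] = q$ppPq  (last char: 'q')
  sorted[5] = qq$ppP  (last char: 'P')
Last column: qpp$qP
Original string S is at sorted index 3

Answer: qpp$qP
3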